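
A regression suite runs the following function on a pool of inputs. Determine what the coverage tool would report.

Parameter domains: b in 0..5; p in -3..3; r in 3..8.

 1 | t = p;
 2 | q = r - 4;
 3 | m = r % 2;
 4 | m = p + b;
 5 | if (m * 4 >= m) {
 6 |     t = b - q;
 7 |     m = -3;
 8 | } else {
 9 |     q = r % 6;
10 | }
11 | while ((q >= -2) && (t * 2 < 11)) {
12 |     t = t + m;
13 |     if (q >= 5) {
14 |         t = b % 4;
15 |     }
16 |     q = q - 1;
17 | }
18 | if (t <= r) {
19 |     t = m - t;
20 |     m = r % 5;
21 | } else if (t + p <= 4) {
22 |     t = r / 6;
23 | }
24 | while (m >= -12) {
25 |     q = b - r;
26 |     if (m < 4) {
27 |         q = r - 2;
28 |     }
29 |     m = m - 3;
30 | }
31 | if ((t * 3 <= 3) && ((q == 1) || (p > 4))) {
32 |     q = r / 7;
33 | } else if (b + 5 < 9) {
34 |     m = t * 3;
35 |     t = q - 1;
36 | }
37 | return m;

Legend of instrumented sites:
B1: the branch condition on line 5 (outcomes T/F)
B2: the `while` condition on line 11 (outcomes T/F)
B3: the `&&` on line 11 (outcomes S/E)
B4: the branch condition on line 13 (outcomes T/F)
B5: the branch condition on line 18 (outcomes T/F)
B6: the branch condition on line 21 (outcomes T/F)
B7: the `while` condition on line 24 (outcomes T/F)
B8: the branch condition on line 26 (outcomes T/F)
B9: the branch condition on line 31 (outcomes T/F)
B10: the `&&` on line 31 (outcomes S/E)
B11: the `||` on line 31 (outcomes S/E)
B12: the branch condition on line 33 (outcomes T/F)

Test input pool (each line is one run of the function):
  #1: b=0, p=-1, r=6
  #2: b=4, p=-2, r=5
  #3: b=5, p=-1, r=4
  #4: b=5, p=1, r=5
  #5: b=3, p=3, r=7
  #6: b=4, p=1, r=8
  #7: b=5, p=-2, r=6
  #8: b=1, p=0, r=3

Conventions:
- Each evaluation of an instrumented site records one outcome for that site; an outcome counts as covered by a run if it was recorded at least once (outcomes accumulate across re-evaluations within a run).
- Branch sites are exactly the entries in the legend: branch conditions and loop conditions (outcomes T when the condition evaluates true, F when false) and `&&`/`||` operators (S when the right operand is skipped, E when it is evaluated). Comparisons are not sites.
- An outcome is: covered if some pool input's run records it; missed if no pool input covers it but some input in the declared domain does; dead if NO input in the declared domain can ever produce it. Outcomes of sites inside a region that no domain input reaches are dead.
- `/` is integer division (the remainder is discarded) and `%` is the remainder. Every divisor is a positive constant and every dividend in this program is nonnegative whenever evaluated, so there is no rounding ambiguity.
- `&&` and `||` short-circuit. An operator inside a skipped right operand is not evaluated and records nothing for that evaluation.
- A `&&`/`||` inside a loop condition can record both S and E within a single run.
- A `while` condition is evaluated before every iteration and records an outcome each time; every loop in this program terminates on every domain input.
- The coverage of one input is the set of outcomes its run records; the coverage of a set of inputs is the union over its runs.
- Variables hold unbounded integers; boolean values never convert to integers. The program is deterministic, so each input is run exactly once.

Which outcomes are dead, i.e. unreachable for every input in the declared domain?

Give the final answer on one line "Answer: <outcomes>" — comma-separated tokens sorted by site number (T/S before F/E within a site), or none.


exhaustive pass over the 252-input domain:
  reachable outcomes have witnesses, e.g. B1=T (e.g. b=0, p=0, r=3), B1=F (e.g. b=0, p=-3, r=3), B2=T (e.g. b=0, p=-3, r=3), B2=F (e.g. b=0, p=-3, r=3)
Answer: none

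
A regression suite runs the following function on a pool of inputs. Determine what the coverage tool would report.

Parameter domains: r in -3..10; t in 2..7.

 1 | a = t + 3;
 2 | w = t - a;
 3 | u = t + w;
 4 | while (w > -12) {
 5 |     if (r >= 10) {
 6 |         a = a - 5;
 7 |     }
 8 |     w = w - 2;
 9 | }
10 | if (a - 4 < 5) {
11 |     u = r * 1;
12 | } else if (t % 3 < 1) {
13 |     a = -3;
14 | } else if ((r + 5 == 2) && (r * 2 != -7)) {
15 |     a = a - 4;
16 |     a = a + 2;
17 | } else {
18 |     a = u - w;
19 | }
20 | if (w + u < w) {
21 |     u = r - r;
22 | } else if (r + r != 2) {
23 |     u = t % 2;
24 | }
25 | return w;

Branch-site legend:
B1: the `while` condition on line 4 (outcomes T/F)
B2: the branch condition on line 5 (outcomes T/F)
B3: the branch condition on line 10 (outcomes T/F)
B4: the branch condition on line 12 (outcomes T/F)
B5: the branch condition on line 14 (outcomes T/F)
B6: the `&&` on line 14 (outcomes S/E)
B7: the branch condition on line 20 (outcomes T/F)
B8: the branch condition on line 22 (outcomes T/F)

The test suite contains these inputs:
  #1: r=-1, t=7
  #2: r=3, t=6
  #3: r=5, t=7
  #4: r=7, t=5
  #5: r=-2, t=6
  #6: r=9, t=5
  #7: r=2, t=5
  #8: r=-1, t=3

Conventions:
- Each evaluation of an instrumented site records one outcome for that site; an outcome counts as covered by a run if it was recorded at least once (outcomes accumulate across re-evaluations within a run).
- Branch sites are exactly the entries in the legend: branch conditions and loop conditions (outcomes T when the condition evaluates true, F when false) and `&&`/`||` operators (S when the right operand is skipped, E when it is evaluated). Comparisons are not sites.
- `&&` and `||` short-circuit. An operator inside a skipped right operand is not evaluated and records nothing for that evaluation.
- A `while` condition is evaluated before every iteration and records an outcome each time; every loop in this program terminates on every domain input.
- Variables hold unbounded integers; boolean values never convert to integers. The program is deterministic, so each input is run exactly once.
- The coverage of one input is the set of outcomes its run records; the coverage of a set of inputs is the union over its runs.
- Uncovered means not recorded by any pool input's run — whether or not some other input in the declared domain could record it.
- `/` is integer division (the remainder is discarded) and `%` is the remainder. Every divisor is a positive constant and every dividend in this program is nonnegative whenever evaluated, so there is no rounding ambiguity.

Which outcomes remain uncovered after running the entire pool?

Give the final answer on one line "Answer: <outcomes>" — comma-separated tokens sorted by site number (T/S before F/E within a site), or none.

test 1 (r=-1, t=7) fires B1->T, B2->F, B1->T, B2->F, B1->T, B2->F, B1->T, B2->F, B1->T, B2->F, B1->F, B3->F, B4->F, B6->S, ...; hits B1=T, B1=F, B2=F, B3=F, B4=F, B5=F, B6=S, B7=F, B8=T
test 2 (r=3, t=6) fires B1->T, B2->F, B1->T, B2->F, B1->T, B2->F, B1->T, B2->F, B1->T, B2->F, B1->F, B3->F, B4->T, B7->F, ...; hits B1=T, B1=F, B2=F, B3=F, B4=T, B7=F, B8=T
test 3 (r=5, t=7) fires B1->T, B2->F, B1->T, B2->F, B1->T, B2->F, B1->T, B2->F, B1->T, B2->F, B1->F, B3->F, B4->F, B6->S, ...; hits B1=T, B1=F, B2=F, B3=F, B4=F, B5=F, B6=S, B7=F, B8=T
test 4 (r=7, t=5) fires B1->T, B2->F, B1->T, B2->F, B1->T, B2->F, B1->T, B2->F, B1->T, B2->F, B1->F, B3->T, B7->F, B8->T; hits B1=T, B1=F, B2=F, B3=T, B7=F, B8=T
test 5 (r=-2, t=6) fires B1->T, B2->F, B1->T, B2->F, B1->T, B2->F, B1->T, B2->F, B1->T, B2->F, B1->F, B3->F, B4->T, B7->F, ...; hits B1=T, B1=F, B2=F, B3=F, B4=T, B7=F, B8=T
test 6 (r=9, t=5) fires B1->T, B2->F, B1->T, B2->F, B1->T, B2->F, B1->T, B2->F, B1->T, B2->F, B1->F, B3->T, B7->F, B8->T; hits B1=T, B1=F, B2=F, B3=T, B7=F, B8=T
test 7 (r=2, t=5) fires B1->T, B2->F, B1->T, B2->F, B1->T, B2->F, B1->T, B2->F, B1->T, B2->F, B1->F, B3->T, B7->F, B8->T; hits B1=T, B1=F, B2=F, B3=T, B7=F, B8=T
test 8 (r=-1, t=3) fires B1->T, B2->F, B1->T, B2->F, B1->T, B2->F, B1->T, B2->F, B1->T, B2->F, B1->F, B3->T, B7->T; hits B1=T, B1=F, B2=F, B3=T, B7=T
union over the pool: B1=T, B1=F, B2=F, B3=T, B3=F, B4=T, B4=F, B5=F, B6=S, B7=T, B7=F, B8=T
uncovered (4 of 16): B2=T, B5=T, B6=E, B8=F

Answer: B2=T, B5=T, B6=E, B8=F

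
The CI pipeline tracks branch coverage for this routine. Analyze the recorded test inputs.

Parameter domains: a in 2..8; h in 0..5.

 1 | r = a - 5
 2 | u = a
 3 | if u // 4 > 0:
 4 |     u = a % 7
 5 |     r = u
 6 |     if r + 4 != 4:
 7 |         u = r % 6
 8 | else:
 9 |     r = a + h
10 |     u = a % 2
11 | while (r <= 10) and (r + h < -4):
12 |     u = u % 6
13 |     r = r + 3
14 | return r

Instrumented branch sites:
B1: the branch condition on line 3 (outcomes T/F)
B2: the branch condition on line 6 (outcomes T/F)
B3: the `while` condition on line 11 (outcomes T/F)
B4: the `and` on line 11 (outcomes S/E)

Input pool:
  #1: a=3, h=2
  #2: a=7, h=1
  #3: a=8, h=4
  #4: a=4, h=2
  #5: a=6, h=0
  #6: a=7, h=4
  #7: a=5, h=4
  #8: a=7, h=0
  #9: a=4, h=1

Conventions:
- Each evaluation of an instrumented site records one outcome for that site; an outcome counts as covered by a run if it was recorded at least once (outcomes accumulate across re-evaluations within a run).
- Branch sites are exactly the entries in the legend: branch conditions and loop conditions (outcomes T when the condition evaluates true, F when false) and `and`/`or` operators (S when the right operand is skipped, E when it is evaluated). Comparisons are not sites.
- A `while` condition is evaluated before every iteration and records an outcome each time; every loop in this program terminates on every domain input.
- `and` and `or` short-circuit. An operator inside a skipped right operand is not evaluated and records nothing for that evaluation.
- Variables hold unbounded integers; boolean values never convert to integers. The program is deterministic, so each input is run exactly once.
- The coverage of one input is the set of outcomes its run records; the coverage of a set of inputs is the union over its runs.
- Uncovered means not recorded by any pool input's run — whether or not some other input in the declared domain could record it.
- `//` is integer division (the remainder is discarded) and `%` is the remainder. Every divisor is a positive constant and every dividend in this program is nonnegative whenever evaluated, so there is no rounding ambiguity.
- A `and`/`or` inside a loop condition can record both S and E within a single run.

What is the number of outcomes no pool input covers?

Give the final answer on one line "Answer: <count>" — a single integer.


test 1 (a=3, h=2) fires B1->F, B4->E, B3->F; hits B1=F, B3=F, B4=E
test 2 (a=7, h=1) fires B1->T, B2->F, B4->E, B3->F; hits B1=T, B2=F, B3=F, B4=E
test 3 (a=8, h=4) fires B1->T, B2->T, B4->E, B3->F; hits B1=T, B2=T, B3=F, B4=E
test 4 (a=4, h=2) fires B1->T, B2->T, B4->E, B3->F; hits B1=T, B2=T, B3=F, B4=E
test 5 (a=6, h=0) fires B1->T, B2->T, B4->E, B3->F; hits B1=T, B2=T, B3=F, B4=E
test 6 (a=7, h=4) fires B1->T, B2->F, B4->E, B3->F; hits B1=T, B2=F, B3=F, B4=E
test 7 (a=5, h=4) fires B1->T, B2->T, B4->E, B3->F; hits B1=T, B2=T, B3=F, B4=E
test 8 (a=7, h=0) fires B1->T, B2->F, B4->E, B3->F; hits B1=T, B2=F, B3=F, B4=E
test 9 (a=4, h=1) fires B1->T, B2->T, B4->E, B3->F; hits B1=T, B2=T, B3=F, B4=E
union over the pool: B1=T, B1=F, B2=T, B2=F, B3=F, B4=E
uncovered (2 of 8): B3=T, B4=S
Answer: 2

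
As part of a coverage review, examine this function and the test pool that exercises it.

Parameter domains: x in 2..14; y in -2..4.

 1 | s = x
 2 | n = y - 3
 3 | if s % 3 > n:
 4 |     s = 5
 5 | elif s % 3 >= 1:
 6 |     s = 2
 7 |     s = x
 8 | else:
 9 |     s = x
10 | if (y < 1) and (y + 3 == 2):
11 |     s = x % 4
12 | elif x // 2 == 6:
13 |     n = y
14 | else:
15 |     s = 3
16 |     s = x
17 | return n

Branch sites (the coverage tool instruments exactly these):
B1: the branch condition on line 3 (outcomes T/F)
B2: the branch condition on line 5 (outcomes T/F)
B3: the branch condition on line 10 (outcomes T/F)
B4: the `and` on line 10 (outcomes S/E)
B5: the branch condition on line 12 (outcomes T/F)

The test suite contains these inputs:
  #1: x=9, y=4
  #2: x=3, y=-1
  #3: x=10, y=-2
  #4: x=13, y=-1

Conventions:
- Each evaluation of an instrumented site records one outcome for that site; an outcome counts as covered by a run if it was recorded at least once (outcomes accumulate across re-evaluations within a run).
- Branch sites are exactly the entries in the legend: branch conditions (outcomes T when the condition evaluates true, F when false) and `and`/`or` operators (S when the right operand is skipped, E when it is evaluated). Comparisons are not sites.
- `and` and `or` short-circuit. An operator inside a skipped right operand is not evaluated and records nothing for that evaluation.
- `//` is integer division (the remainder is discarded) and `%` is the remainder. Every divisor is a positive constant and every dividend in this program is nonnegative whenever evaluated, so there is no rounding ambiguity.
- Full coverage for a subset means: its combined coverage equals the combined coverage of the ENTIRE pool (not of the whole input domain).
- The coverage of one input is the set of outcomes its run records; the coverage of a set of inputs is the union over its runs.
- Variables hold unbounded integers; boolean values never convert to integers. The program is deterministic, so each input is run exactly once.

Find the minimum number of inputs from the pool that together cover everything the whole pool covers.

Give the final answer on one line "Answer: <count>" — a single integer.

#1 (x=9, y=4) -> B1->F, B2->F, B4->S, B3->F, B5->F; covered: B1=F, B2=F, B3=F, B4=S, B5=F
#2 (x=3, y=-1) -> B1->T, B4->E, B3->T; covered: B1=T, B3=T, B4=E
#3 (x=10, y=-2) -> B1->T, B4->E, B3->F, B5->F; covered: B1=T, B3=F, B4=E, B5=F
#4 (x=13, y=-1) -> B1->T, B4->E, B3->T; covered: B1=T, B3=T, B4=E
union over all inputs: B1=T, B1=F, B2=F, B3=T, B3=F, B4=S, B4=E, B5=F (8 outcomes)
no size-1 subset reaches all 8 outcomes (best union: 5/8)
at size 2, {1, 2} reaches all 8 outcomes; every lexicographically earlier size-2 subset fails

Answer: 2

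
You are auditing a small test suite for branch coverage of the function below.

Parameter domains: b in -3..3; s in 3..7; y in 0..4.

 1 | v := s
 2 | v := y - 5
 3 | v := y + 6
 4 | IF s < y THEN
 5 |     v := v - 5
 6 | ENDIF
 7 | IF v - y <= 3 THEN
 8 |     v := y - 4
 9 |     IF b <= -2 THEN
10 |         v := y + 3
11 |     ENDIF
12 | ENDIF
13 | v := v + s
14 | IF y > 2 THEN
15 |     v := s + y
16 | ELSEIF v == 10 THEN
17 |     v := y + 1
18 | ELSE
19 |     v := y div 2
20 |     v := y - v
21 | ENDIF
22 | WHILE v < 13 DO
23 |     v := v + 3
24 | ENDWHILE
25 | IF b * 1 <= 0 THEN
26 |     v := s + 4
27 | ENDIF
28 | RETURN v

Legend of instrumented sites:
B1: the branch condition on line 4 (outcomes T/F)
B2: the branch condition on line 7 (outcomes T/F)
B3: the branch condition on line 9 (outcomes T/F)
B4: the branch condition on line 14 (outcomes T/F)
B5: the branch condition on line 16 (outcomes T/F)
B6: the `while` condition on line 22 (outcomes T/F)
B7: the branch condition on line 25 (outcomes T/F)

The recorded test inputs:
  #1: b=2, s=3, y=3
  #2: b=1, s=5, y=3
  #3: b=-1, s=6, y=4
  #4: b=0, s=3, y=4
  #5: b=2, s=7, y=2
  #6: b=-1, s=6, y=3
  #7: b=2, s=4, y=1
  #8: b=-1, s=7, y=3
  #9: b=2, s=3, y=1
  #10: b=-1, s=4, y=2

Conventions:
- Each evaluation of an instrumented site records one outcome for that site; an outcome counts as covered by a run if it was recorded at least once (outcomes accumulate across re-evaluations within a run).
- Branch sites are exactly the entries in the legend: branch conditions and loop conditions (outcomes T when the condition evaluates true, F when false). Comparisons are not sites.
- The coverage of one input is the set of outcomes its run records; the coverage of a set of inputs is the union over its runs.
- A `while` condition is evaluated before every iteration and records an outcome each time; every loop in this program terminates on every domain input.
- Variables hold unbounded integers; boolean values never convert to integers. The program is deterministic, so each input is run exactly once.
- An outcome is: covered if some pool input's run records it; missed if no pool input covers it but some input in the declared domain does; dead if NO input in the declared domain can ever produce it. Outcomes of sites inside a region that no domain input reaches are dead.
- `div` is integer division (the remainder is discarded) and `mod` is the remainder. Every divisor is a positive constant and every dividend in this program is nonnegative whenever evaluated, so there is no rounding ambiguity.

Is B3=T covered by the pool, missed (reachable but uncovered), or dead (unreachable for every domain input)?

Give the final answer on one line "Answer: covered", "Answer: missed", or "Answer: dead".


no pool input records B3=T
but domain input (b=-3, s=3, y=4) does record it -> reachable, so missed
Answer: missed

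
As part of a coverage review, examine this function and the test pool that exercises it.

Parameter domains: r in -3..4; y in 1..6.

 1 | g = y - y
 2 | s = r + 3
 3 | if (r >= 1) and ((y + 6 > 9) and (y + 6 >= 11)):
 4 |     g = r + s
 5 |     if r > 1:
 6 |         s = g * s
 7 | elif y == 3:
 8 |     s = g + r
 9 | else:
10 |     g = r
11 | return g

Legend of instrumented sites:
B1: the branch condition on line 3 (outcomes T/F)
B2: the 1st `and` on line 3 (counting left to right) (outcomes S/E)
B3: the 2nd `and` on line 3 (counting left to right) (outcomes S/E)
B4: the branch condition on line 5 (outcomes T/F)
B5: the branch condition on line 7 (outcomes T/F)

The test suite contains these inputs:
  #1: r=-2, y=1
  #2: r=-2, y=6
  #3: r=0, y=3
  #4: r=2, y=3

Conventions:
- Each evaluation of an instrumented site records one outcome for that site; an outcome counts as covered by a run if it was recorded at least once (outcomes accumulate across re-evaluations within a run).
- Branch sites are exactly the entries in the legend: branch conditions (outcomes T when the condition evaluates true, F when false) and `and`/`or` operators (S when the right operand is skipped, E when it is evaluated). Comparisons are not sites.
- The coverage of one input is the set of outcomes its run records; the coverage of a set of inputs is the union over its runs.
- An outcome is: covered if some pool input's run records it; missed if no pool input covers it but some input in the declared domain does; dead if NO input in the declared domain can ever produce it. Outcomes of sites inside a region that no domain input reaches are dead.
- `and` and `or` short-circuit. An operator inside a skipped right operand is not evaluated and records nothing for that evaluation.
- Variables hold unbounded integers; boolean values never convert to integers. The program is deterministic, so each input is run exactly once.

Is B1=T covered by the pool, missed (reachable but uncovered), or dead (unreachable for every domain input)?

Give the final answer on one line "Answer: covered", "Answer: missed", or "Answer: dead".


no pool input records B1=T
but domain input (r=1, y=5) does record it -> reachable, so missed
Answer: missed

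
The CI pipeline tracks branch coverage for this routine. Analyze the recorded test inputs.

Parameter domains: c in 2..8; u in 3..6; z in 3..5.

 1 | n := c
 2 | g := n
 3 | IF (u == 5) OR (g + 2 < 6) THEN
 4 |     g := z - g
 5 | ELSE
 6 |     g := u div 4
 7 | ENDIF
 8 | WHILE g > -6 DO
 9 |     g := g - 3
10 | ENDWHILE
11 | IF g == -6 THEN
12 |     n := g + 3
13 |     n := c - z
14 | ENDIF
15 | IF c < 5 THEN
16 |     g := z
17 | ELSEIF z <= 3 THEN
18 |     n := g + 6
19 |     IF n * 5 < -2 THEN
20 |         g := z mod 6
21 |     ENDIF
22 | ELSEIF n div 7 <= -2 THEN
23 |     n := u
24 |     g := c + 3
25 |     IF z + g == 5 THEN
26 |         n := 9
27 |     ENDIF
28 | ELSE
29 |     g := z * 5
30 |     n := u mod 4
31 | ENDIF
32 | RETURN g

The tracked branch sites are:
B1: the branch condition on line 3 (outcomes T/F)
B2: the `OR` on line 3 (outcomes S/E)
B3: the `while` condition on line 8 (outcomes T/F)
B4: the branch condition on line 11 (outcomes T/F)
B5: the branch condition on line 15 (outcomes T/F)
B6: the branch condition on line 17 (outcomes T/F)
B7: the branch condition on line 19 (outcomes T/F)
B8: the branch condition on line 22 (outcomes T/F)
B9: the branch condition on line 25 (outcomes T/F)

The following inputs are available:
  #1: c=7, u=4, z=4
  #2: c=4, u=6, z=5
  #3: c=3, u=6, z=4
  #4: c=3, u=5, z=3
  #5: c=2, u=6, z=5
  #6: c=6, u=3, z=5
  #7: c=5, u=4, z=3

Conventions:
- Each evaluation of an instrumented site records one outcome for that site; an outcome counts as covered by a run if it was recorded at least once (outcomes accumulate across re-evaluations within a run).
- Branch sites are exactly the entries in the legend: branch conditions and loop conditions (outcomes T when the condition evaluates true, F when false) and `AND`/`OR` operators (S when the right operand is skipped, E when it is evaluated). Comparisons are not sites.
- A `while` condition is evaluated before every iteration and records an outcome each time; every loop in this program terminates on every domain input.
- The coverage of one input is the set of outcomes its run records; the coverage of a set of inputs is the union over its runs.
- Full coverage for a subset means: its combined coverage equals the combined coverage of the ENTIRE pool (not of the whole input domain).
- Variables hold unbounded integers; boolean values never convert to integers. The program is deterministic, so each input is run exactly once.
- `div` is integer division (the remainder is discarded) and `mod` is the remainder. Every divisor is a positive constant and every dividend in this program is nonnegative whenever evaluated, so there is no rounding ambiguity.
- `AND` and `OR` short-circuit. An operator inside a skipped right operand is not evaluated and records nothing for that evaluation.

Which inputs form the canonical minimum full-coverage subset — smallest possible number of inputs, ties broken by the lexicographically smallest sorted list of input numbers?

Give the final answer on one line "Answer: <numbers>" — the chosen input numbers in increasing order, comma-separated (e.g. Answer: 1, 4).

#1 (c=7, u=4, z=4) -> covered: B1=F, B2=E, B3=T, B3=F, B4=F, B5=F, B6=F, B8=F
#2 (c=4, u=6, z=5) -> covered: B1=F, B2=E, B3=T, B3=F, B4=F, B5=T
#3 (c=3, u=6, z=4) -> covered: B1=T, B2=E, B3=T, B3=F, B4=F, B5=T
#4 (c=3, u=5, z=3) -> covered: B1=T, B2=S, B3=T, B3=F, B4=T, B5=T
#5 (c=2, u=6, z=5) -> covered: B1=T, B2=E, B3=T, B3=F, B4=T, B5=T
#6 (c=6, u=3, z=5) -> covered: B1=F, B2=E, B3=T, B3=F, B4=T, B5=F, B6=F, B8=F
#7 (c=5, u=4, z=3) -> covered: B1=F, B2=E, B3=T, B3=F, B4=F, B5=F, B6=T, B7=T
together the pool reaches 14 outcomes: B1=T, B1=F, B2=S, B2=E, B3=T, B3=F, B4=T, B4=F, B5=T, B5=F, B6=T, B6=F, B7=T, B8=F
no size-1 subset reaches all 14 outcomes (best union: 8/14)
no size-2 subset reaches all 14 outcomes (best union: 12/14)
at size 3, {1, 4, 7} reaches all 14 outcomes; every lexicographically earlier size-3 subset fails

Answer: 1, 4, 7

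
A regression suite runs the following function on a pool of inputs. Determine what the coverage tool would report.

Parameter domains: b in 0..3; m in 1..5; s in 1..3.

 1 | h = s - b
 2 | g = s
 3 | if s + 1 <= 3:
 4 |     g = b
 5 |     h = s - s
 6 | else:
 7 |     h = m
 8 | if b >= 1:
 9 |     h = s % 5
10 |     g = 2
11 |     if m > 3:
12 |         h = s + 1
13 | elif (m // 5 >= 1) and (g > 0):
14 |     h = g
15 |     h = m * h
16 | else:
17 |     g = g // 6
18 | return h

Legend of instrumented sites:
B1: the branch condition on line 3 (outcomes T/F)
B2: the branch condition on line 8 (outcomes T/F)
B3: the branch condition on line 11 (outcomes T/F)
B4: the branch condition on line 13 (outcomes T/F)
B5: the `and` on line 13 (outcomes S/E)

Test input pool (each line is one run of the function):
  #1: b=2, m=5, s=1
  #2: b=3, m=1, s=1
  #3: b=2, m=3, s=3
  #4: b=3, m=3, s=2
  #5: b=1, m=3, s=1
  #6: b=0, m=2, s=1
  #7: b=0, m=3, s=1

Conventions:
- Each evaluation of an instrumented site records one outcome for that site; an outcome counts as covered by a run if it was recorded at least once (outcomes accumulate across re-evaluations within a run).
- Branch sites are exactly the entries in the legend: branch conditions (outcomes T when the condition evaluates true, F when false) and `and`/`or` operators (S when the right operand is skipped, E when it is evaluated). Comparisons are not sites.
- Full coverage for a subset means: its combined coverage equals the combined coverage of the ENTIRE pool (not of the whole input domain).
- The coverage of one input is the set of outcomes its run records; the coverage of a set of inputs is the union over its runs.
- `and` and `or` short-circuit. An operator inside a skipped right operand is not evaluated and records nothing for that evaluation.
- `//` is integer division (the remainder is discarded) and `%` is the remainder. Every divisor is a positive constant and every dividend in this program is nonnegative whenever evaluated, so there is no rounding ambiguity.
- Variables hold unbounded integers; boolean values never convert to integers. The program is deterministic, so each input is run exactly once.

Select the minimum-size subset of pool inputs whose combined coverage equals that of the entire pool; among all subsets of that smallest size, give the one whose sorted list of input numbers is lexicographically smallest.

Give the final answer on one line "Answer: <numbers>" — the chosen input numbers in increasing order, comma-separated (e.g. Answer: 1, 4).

input #1, b=2, m=5, s=1: events B1->T, B2->T, B3->T; outcomes B1=T, B2=T, B3=T
input #2, b=3, m=1, s=1: events B1->T, B2->T, B3->F; outcomes B1=T, B2=T, B3=F
input #3, b=2, m=3, s=3: events B1->F, B2->T, B3->F; outcomes B1=F, B2=T, B3=F
input #4, b=3, m=3, s=2: events B1->T, B2->T, B3->F; outcomes B1=T, B2=T, B3=F
input #5, b=1, m=3, s=1: events B1->T, B2->T, B3->F; outcomes B1=T, B2=T, B3=F
input #6, b=0, m=2, s=1: events B1->T, B2->F, B5->S, B4->F; outcomes B1=T, B2=F, B4=F, B5=S
input #7, b=0, m=3, s=1: events B1->T, B2->F, B5->S, B4->F; outcomes B1=T, B2=F, B4=F, B5=S
pool-wide coverage (8 outcomes): B1=T, B1=F, B2=T, B2=F, B3=T, B3=F, B4=F, B5=S
no size-1 subset reaches all 8 outcomes (best union: 4/8)
no size-2 subset reaches all 8 outcomes (best union: 7/8)
size 3: inputs {1, 3, 6} cover all 8 outcomes, and no lexicographically smaller subset of this size does

Answer: 1, 3, 6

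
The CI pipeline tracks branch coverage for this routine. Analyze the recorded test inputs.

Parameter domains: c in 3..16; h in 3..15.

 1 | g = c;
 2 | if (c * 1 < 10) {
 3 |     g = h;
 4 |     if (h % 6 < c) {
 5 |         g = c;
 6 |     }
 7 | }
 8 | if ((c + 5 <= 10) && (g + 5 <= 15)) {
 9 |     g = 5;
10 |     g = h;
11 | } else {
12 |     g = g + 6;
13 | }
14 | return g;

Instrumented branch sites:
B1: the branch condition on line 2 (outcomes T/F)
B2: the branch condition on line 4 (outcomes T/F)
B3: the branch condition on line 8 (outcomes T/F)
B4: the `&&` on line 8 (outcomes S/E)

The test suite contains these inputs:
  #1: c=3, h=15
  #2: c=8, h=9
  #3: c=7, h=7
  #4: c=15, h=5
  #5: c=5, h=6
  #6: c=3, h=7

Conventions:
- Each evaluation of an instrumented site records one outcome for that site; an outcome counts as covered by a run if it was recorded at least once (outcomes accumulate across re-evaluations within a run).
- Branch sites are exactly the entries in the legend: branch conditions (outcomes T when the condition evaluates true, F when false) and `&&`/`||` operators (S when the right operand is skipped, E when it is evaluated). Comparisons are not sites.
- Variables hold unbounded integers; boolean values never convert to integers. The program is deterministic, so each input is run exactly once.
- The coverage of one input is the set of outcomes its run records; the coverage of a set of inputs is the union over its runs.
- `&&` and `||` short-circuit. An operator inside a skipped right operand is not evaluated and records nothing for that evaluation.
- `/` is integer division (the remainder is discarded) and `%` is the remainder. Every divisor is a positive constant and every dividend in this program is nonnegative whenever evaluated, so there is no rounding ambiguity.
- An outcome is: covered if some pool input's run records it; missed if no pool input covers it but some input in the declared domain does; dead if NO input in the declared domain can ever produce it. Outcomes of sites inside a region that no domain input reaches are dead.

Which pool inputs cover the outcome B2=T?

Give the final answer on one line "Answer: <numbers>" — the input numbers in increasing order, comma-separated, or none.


input #1 (c=3, h=15): misses B2=T
input #2 (c=8, h=9): covers B2=T
input #3 (c=7, h=7): covers B2=T
input #4 (c=15, h=5): misses B2=T
input #5 (c=5, h=6): covers B2=T
input #6 (c=3, h=7): covers B2=T
Answer: 2, 3, 5, 6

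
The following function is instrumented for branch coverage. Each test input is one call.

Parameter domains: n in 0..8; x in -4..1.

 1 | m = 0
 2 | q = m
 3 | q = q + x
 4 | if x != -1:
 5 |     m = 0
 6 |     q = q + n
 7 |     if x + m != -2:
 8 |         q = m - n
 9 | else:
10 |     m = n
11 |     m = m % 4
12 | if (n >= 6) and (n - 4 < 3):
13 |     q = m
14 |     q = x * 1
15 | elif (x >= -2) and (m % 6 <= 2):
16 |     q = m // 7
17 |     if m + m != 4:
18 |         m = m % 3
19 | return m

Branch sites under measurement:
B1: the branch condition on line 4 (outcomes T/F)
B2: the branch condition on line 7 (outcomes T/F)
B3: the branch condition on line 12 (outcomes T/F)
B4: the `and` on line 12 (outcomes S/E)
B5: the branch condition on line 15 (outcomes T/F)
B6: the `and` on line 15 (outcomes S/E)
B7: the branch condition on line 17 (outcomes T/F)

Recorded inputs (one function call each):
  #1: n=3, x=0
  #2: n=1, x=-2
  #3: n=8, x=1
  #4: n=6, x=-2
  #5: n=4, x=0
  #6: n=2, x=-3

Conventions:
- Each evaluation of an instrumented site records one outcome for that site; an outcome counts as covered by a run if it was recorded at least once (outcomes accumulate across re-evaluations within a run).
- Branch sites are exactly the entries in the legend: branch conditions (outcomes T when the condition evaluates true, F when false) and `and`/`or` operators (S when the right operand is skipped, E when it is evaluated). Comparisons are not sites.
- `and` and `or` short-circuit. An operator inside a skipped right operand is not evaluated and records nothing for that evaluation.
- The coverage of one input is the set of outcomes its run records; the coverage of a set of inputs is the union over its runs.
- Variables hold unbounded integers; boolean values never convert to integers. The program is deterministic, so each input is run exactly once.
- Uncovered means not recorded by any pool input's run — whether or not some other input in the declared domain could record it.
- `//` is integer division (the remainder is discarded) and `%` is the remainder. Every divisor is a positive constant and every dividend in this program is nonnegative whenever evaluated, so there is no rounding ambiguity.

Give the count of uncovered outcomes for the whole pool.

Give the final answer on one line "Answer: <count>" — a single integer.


input #1 (n=3, x=0): events B1->T, B2->T, B4->S, B3->F, B6->E, B5->T, B7->T; covers B1=T, B2=T, B3=F, B4=S, B5=T, B6=E, B7=T
input #2 (n=1, x=-2): events B1->T, B2->F, B4->S, B3->F, B6->E, B5->T, B7->T; covers B1=T, B2=F, B3=F, B4=S, B5=T, B6=E, B7=T
input #3 (n=8, x=1): events B1->T, B2->T, B4->E, B3->F, B6->E, B5->T, B7->T; covers B1=T, B2=T, B3=F, B4=E, B5=T, B6=E, B7=T
input #4 (n=6, x=-2): events B1->T, B2->F, B4->E, B3->T; covers B1=T, B2=F, B3=T, B4=E
input #5 (n=4, x=0): events B1->T, B2->T, B4->S, B3->F, B6->E, B5->T, B7->T; covers B1=T, B2=T, B3=F, B4=S, B5=T, B6=E, B7=T
input #6 (n=2, x=-3): events B1->T, B2->T, B4->S, B3->F, B6->S, B5->F; covers B1=T, B2=T, B3=F, B4=S, B5=F, B6=S
union over the pool: B1=T, B2=T, B2=F, B3=T, B3=F, B4=S, B4=E, B5=T, B5=F, B6=S, B6=E, B7=T
uncovered (2 of 14): B1=F, B7=F
Answer: 2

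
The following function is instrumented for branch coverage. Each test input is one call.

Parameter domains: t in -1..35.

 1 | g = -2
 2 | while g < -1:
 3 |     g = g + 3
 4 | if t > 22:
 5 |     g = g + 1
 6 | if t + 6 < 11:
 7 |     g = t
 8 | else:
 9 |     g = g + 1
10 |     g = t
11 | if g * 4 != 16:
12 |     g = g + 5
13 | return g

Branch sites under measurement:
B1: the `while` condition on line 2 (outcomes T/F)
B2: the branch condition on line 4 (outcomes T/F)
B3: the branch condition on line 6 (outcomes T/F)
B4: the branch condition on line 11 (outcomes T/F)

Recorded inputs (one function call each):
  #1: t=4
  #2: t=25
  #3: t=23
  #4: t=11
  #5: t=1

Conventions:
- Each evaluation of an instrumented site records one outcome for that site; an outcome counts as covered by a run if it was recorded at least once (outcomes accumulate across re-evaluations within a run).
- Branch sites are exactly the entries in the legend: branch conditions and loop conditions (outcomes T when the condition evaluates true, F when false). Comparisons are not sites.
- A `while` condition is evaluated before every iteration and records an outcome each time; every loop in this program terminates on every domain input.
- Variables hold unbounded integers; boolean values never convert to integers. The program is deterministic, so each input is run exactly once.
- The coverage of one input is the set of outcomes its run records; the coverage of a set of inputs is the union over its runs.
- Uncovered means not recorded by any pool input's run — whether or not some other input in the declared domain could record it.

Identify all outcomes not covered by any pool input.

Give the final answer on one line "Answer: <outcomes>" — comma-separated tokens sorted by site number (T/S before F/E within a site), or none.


#1 (t=4) -> covered: B1=T, B1=F, B2=F, B3=T, B4=F
#2 (t=25) -> covered: B1=T, B1=F, B2=T, B3=F, B4=T
#3 (t=23) -> covered: B1=T, B1=F, B2=T, B3=F, B4=T
#4 (t=11) -> covered: B1=T, B1=F, B2=F, B3=F, B4=T
#5 (t=1) -> covered: B1=T, B1=F, B2=F, B3=T, B4=T
union over the pool: B1=T, B1=F, B2=T, B2=F, B3=T, B3=F, B4=T, B4=F
uncovered (0 of 8): none
Answer: none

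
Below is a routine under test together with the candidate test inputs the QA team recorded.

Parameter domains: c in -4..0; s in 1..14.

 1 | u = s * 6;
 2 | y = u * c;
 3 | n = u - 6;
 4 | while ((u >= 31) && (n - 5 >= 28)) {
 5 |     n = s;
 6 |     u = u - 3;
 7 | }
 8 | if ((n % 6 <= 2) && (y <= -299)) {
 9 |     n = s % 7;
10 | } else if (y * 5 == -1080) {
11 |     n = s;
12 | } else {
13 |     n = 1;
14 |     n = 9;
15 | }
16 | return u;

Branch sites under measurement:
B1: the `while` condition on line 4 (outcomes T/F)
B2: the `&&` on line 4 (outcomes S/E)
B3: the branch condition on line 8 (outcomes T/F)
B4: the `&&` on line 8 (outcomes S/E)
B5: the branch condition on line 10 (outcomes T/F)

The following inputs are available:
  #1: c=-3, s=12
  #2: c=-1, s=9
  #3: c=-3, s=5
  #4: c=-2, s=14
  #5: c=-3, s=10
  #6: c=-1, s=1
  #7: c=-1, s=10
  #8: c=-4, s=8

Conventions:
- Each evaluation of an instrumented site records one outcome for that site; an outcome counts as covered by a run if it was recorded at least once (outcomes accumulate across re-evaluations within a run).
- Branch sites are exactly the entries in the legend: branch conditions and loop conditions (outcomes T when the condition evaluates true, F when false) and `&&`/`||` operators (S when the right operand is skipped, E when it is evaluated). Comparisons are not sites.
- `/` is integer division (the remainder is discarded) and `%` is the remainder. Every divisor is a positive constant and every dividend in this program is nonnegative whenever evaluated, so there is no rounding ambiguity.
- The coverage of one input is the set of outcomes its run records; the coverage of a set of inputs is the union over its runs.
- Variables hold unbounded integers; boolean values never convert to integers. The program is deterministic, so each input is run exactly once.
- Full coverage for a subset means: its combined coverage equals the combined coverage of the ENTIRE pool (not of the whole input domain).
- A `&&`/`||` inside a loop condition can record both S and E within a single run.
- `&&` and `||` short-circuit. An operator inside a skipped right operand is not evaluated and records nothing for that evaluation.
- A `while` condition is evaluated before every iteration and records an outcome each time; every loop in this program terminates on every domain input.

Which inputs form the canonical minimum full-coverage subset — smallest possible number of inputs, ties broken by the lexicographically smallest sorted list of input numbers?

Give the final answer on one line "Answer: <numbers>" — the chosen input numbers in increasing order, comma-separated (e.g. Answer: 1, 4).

input #1 (c=-3, s=12): covers B1=T, B1=F, B2=E, B3=F, B4=E, B5=T
input #2 (c=-1, s=9): covers B1=T, B1=F, B2=E, B3=F, B4=S, B5=F
input #3 (c=-3, s=5): covers B1=F, B2=S, B3=F, B4=E, B5=F
input #4 (c=-2, s=14): covers B1=T, B1=F, B2=E, B3=F, B4=E, B5=F
input #5 (c=-3, s=10): covers B1=T, B1=F, B2=E, B3=F, B4=S, B5=F
input #6 (c=-1, s=1): covers B1=F, B2=S, B3=F, B4=E, B5=F
input #7 (c=-1, s=10): covers B1=T, B1=F, B2=E, B3=F, B4=S, B5=F
input #8 (c=-4, s=8): covers B1=T, B1=F, B2=E, B3=F, B4=E, B5=F
the full pool covers 9 outcomes: B1=T, B1=F, B2=S, B2=E, B3=F, B4=S, B4=E, B5=T, B5=F
no size-1 subset reaches all 9 outcomes (best union: 6/9)
no size-2 subset reaches all 9 outcomes (best union: 8/9)
size 3: inputs {1, 2, 3} cover all 9 outcomes, and no lexicographically smaller subset of this size does

Answer: 1, 2, 3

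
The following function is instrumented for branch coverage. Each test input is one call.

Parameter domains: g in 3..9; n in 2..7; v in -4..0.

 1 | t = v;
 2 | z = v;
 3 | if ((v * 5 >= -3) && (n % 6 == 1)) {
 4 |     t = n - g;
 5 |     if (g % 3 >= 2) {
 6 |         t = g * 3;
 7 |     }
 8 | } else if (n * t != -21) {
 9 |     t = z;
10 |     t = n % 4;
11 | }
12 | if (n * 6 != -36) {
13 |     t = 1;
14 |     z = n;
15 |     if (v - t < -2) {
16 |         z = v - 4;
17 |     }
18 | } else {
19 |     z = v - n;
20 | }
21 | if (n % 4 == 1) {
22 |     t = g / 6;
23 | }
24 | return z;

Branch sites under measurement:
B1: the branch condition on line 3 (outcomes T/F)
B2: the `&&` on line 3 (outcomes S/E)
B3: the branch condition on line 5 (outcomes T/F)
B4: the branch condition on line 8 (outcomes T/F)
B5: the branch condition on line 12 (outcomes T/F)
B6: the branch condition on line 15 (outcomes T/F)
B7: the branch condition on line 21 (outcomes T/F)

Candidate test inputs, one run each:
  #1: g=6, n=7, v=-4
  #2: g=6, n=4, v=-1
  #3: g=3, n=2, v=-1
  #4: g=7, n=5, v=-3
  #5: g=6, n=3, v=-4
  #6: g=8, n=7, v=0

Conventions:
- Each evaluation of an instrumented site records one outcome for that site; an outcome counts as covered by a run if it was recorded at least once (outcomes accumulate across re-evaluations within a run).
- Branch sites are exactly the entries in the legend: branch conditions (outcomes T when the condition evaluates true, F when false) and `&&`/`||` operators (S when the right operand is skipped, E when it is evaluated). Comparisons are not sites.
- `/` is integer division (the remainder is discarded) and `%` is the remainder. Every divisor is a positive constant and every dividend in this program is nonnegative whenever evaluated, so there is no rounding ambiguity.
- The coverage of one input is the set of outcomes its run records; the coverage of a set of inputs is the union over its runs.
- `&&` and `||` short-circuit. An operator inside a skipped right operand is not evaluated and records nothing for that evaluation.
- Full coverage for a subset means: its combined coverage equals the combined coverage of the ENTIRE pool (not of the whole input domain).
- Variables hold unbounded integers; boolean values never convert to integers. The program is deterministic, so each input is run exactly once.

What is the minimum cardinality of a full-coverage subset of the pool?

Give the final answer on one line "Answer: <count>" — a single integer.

input #1 (g=6, n=7, v=-4): events B2->S, B1->F, B4->T, B5->T, B6->T, B7->F; covers B1=F, B2=S, B4=T, B5=T, B6=T, B7=F
input #2 (g=6, n=4, v=-1): events B2->S, B1->F, B4->T, B5->T, B6->F, B7->F; covers B1=F, B2=S, B4=T, B5=T, B6=F, B7=F
input #3 (g=3, n=2, v=-1): events B2->S, B1->F, B4->T, B5->T, B6->F, B7->F; covers B1=F, B2=S, B4=T, B5=T, B6=F, B7=F
input #4 (g=7, n=5, v=-3): events B2->S, B1->F, B4->T, B5->T, B6->T, B7->T; covers B1=F, B2=S, B4=T, B5=T, B6=T, B7=T
input #5 (g=6, n=3, v=-4): events B2->S, B1->F, B4->T, B5->T, B6->T, B7->F; covers B1=F, B2=S, B4=T, B5=T, B6=T, B7=F
input #6 (g=8, n=7, v=0): events B2->E, B1->T, B3->T, B5->T, B6->F, B7->F; covers B1=T, B2=E, B3=T, B5=T, B6=F, B7=F
pool-wide coverage (11 outcomes): B1=T, B1=F, B2=S, B2=E, B3=T, B4=T, B5=T, B6=T, B6=F, B7=T, B7=F
checked all size-1 subsets: none covers 11 outcomes (max 6/11)
size 2: inputs {4, 6} cover all 11 outcomes, and no lexicographically smaller subset of this size does

Answer: 2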